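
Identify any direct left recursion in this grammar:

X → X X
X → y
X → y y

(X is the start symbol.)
X → X X: LEFT RECURSIVE (starts with X)
X → y: starts with y
X → y y: starts with y

The grammar has direct left recursion on: X.

Answer: Yes, X is left-recursive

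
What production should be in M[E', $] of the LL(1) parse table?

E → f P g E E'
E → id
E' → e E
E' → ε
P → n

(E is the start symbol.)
To find M[E', $], we find productions for E' where $ is in the predict set (PREDICT(N → α) = (FIRST(α) \ {ε}) ∪ (FOLLOW(N) if α ⇒* ε)).

Relevant sets:
  FOLLOW(E') = { $, 'e' }

E' → e E: PREDICT = { 'e' }
E' → ε: PREDICT = { $, 'e' }
  $ is in predict set, so this production goes in M[E', $]

M[E', $] = E' → ε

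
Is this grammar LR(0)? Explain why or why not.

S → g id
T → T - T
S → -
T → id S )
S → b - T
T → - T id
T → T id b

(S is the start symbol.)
Augment with S' → S and build the canonical LR(0) collection (I0 = CLOSURE({[S' → . S]}), then GOTO on every symbol after a dot until no new states appear). It has 18 states:
  I0: { [S → . -], [S → . b - T], [S → . g id], [S' → . S] }  — shift
  I1: { [S → - .] }  — reduce
  I2: { [S' → S .] }  — accept
  I3: { [S → b . - T] }  — shift
  I4: { [S → g . id] }  — shift
  I5: { [S → g id .] }  — reduce
  I6: { [S → b - . T], [T → . - T id], [T → . T - T], [T → . T id b], [T → . id S )] }  — shift
  I7: { [T → - . T id], [T → . - T id], [T → . T - T], [T → . T id b], [T → . id S )] }  — shift
  I8: { [S → b - T .], [T → T . - T], [T → T . id b] }  — shift, reduce
  I9: { [S → . -], [S → . b - T], [S → . g id], [T → id . S )] }  — shift
  I10: { [T → id S . )] }  — shift
  I11: { [T → id S ) .] }  — reduce
  I12: { [T → . - T id], [T → . T - T], [T → . T id b], [T → . id S )], [T → T - . T] }  — shift
  I13: { [T → T id . b] }  — shift
  I14: { [T → T id b .] }  — reduce
  I15: { [T → T - T .], [T → T . - T], [T → T . id b] }  — shift, reduce
  I16: { [T → - T . id], [T → T . - T], [T → T . id b] }  — shift
  I17: { [T → - T id .], [T → T id . b] }  — shift, reduce

Conflict in state I8:
  Shift-reduce conflict between [S → b - T .] and [T → T . - T]
So the grammar is NOT LR(0).

Answer: No. Shift-reduce conflict between [S → b - T .] and [T → T . - T]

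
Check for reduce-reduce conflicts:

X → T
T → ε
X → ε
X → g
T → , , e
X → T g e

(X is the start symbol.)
A reduce-reduce conflict occurs when an LR(0) state has two complete items [A → α .] and [B → β .] — both call for a reduction, and with no lookahead the parser cannot choose between them.

Augment with X' → X and build the canonical LR(0) collection (I0 = CLOSURE({[X' → . X]}), then GOTO on every symbol after a dot until no new states appear). It has 9 states:
  I0: { [T → . , , e], [T → .], [X → . T g e], [X → . T], [X → . g], [X → .], [X' → . X] }  — shift, 2 reduces
  I1: { [T → , . , e] }  — shift
  I2: { [X → T . g e], [X → T .] }  — shift, reduce
  I3: { [X' → X .] }  — accept
  I4: { [X → g .] }  — reduce
  I5: { [X → T g . e] }  — shift
  I6: { [X → T g e .] }  — reduce
  I7: { [T → , , . e] }  — shift
  I8: { [T → , , e .] }  — reduce

I0 contains complete items [T → .], [X → .] — reduce-reduce conflict.

Answer: Yes — I0: [T → .] vs [X → .]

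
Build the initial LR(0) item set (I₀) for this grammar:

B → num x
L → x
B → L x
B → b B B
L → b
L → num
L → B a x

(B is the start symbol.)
First, augment the grammar with B' → B
I₀ = CLOSURE({ [B' → . B] }):
  [B' → . B] has the dot before B: add [B → . num x], [B → . L x], [B → . b B B]
  [B → . L x] has the dot before L: add [L → . x], [L → . b], [L → . num], [L → . B a x]
No further items can be added.

I₀ = { [B → . L x], [B → . b B B], [B → . num x], [B' → . B], [L → . B a x], [L → . b], [L → . num], [L → . x] }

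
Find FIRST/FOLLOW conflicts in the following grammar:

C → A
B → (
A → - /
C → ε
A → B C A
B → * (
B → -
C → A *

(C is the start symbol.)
Yes. C → A with FOLLOW(C) on { '(', '*', '-' }; C → A '*' with FOLLOW(C) on { '(', '*', '-' }

Nullable non-terminals: C.
FIRST sets used below: FIRST(A) = { '(', '*', '-' }

C: nullable alternative(s) C → ε; FOLLOW(C) = { $, '(', '*', '-' }
  C → A: FIRST \ {ε} = { '(', '*', '-' } — overlaps FOLLOW(C) on { '(', '*', '-' }: CONFLICT
  C → ε: FIRST \ {ε} = { } — this is the only nullable alternative, skip
  C → A *: FIRST \ {ε} = { '(', '*', '-' } — overlaps FOLLOW(C) on { '(', '*', '-' }: CONFLICT

A, B have no nullable alternative, so no FIRST/FOLLOW check is needed there.

So the grammar has 2 FIRST/FOLLOW conflicts (marked CONFLICT above).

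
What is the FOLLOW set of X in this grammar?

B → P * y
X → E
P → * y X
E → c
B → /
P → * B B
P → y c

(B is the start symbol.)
{ '*' }

To compute FOLLOW(X), find every occurrence of X on a right-hand side N → α X β: add FIRST(β) \ {ε}, and if β is empty or nullable also add FOLLOW(N). Iterate to a fixed point.

In P → * y X: X is at the end, add FOLLOW(P)

The FOLLOW sets referred to above (computed the same way, to a fixed point):
  FOLLOW(P) = { '*' }

Taking the union: FOLLOW(X) = { '*' }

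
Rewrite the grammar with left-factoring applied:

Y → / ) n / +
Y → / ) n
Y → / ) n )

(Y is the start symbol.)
Y → / ) n Y'
Y' → / +
Y' → ε
Y' → )

Left-factoring transforms A → αβ₁ | αβ₂ into A → αA' and A' → β₁ | β₂
(α is the longest common prefix among the alternatives). Repeat until
no nonterminal has two alternatives with a common prefix.

Round 1: Y has alternatives sharing prefix '/ ) n'. Introduce Y': Y → / ) n Y'
  Add: Y' → / +
  Add: Y' → ε
  Add: Y' → )

No remaining common prefixes — done.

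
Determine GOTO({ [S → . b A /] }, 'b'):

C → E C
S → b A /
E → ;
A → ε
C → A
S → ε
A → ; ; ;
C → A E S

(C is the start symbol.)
GOTO(I, 'b') = CLOSURE({ [A → αX.β] : [A → α.Xβ] ∈ I, X = 'b' })

Items with dot before 'b', with the dot advanced:
  [S → . b A /] → [S → b . A /]
Closure of the advanced items:
  [S → b . A /] has the dot before A: add [A → .], [A → . ; ; ;]

GOTO = { [A → . ; ; ;], [A → .], [S → b . A /] }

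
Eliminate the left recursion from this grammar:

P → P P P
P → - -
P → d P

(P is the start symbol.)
P is directly left-recursive. The standard transformation for
  A → A α₁ | ... | A α_m | β₁ | ... | β_n
is
  A  → β₁ A' | ... | β_n A'
  A' → α₁ A' | ... | α_m A' | ε

P → - - becomes P → - - P'
P → d P becomes P → d P P'
P → P P P becomes P' → P P P'
Add P' → ε

Resulting grammar:
P → - - P'
P → d P P'
P' → P P P'
P' → ε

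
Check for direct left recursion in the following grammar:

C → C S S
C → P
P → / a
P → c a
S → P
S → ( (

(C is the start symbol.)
Yes, C is left-recursive

Direct left recursion occurs when N → N α for some non-terminal N (the right-hand side begins with the left-hand side itself).

C → C S S: LEFT RECURSIVE (starts with C)
C → P: starts with P
P → / a: starts with '/'
P → c a: starts with c
S → P: starts with P
S → ( (: starts with '('

The grammar has direct left recursion on: C.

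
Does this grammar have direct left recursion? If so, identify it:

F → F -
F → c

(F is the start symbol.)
F → F -: LEFT RECURSIVE (starts with F)
F → c: starts with c

The grammar has direct left recursion on: F.

Answer: Yes, F is left-recursive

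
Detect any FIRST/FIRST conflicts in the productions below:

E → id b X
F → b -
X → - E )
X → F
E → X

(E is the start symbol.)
A FIRST/FIRST conflict occurs when two productions N → α and N → β for the same non-terminal have FIRST(α) ∩ FIRST(β) ≠ ∅ (with ε ∈ FIRST of a nullable right-hand side, so two nullable alternatives also conflict).

FIRST sets of the non-terminals at (or reachable through a nullable prefix from) the front of some alternative:
  FIRST(X) = { '-', 'b' }
  FIRST(F) = { 'b' }

Productions for E:
  E → id b X: FIRST = { 'id' }
  E → X: FIRST = { '-', 'b' }
Productions for X:
  X → - E ): FIRST = { '-' }
  X → F: FIRST = { 'b' }
F has only one production, so no FIRST/FIRST conflict is possible there.

All alternatives of each non-terminal have pairwise disjoint FIRST sets.

Answer: No FIRST/FIRST conflicts.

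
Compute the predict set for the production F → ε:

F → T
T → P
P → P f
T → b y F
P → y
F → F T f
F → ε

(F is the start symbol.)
{ $, 'b', 'f', 'y' }

PREDICT(F → ε) = (FIRST(RHS) \ {ε}) ∪ (FOLLOW(F) if ε ∈ FIRST(RHS), i.e. RHS ⇒* ε)
The right-hand side is ε (FIRST(ε) = { ε }), so the predict set is FOLLOW(F) = { $, 'b', 'f', 'y' }
PREDICT(F → ε) = { $, 'b', 'f', 'y' }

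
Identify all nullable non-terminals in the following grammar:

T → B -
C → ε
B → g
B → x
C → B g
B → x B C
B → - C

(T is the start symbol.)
{ 'C' }

A non-terminal is nullable if it can derive ε (the empty string): either it has an ε-production, or it has a production whose right-hand side consists entirely of nullable non-terminals.

ε-productions: C → ε
So C is immediately nullable.
No further non-terminal can be added: every production for the remaining non-terminals contains a terminal or a non-nullable non-terminal.
Nullable = { 'C' }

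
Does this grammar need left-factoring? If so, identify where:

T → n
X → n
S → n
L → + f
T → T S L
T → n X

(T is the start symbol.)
Yes, T has productions with common prefix 'n'

Left-factoring is needed when two productions for the same non-terminal
share a common prefix on the right-hand side.

Productions for T:
  T → n
  T → T S L
  T → n X

Found common prefix 'n' in productions for T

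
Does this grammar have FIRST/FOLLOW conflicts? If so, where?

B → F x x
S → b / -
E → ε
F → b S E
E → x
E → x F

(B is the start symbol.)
A FIRST/FOLLOW conflict occurs when a non-terminal N has a nullable alternative N → β (β ⇒* ε) and another alternative N → α with FIRST(α) ∩ FOLLOW(N) ≠ ∅: on such a lookahead the parser cannot decide between expanding α and letting N vanish via β.

Nullable non-terminals: E.

E: nullable alternative(s) E → ε; FOLLOW(E) = { 'x' }
  E → ε: FIRST \ {ε} = { } — this is the only nullable alternative, skip
  E → x: FIRST \ {ε} = { 'x' } — overlaps FOLLOW(E) on { 'x' }: CONFLICT
  E → x F: FIRST \ {ε} = { 'x' } — overlaps FOLLOW(E) on { 'x' }: CONFLICT

B, F, S have no nullable alternative, so no FIRST/FOLLOW check is needed there.

So the grammar has 2 FIRST/FOLLOW conflicts (marked CONFLICT above).

Answer: Yes. E → x with FOLLOW(E) on { 'x' }; E → x F with FOLLOW(E) on { 'x' }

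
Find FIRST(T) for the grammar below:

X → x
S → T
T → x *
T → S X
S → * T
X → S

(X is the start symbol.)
{ '*', 'x' }

To compute FIRST(T), examine every production with T on the left-hand side, reading each right-hand side left to right until a non-nullable symbol is reached.

FIRST sets of the other non-terminals involved (by the same procedure, iterated to a fixed point):
  FIRST(S) = { '*', 'x' }

From T → x *:
  - x is a terminal: add 'x' and stop
From T → S X:
  - S is a non-terminal: add FIRST(S) \ {ε} = { '*', 'x' }
    S is not nullable, so stop

Collecting: FIRST(T) = { '*', 'x' }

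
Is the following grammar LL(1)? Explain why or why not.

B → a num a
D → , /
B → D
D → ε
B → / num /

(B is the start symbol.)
Relevant sets:
  FIRST(D) = { ',', ε }
  FOLLOW(B) = { $ }
  FOLLOW(D) = { $ }

For B:
  PREDICT(B → a num a) = { 'a' }
  PREDICT(B → D) = { $, ',' }
  PREDICT(B → '/' num '/') = { '/' }
For D:
  PREDICT(D → ',' '/') = { ',' }
  PREDICT(D → ε) = { $ }

All predict sets are disjoint. The grammar IS LL(1).

Answer: Yes, the grammar is LL(1).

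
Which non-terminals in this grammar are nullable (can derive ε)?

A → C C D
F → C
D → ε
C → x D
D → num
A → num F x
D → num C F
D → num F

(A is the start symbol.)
{ 'D' }

A non-terminal is nullable if it can derive ε (the empty string): either it has an ε-production, or it has a production whose right-hand side consists entirely of nullable non-terminals.

ε-productions: D → ε
So D is immediately nullable.
No further non-terminal can be added: every production for the remaining non-terminals contains a terminal or a non-nullable non-terminal.
Nullable = { 'D' }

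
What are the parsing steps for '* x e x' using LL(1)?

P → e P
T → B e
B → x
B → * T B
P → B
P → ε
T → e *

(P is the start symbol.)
Stack is shown with the top on the left.

Stack    Input      Action
--------------------------
P $      * x e x $  output P → B
B $      * x e x $  output B → * T B
* T B $  * x e x $  match '*'
T B $    x e x $    output T → B e
B e B $  x e x $    output B → x
x e B $  x e x $    match 'x'
e B $    e x $      match 'e'
B $      x $        output B → x
x $      x $        match 'x'
$        $          accept

The string is accepted.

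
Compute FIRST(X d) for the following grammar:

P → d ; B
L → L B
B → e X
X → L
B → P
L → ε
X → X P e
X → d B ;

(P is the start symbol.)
{ 'd', 'e' }

FIRST sets of the non-terminals involved (from the grammar, by fixed-point iteration):
  FIRST(X) = { 'd', 'e', ε }

To compute FIRST(X d), process the symbols left to right:
Symbol X is a non-terminal. Add FIRST(X) \ {ε} = { 'd', 'e' }
X is nullable (ε ∈ FIRST(X)), continue to the next symbol.
Symbol d is a terminal. Add 'd' and stop.
FIRST(X d) = { 'd', 'e' }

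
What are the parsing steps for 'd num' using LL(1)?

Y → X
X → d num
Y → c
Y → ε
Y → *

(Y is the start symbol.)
Stack is shown with the top on the left.

Stack    Input    Action
------------------------
Y $      d num $  output Y → X
X $      d num $  output X → d num
d num $  d num $  match 'd'
num $    num $    match 'num'
$        $        accept

The string is accepted.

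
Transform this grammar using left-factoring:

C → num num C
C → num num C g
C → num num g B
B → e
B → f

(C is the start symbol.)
C → num num C'
C' → C C''
C'' → ε
C'' → g
C' → g B
B → e
B → f

Left-factoring transforms A → αβ₁ | αβ₂ into A → αA' and A' → β₁ | β₂
(α is the longest common prefix among the alternatives). Repeat until
no nonterminal has two alternatives with a common prefix.

Round 1: C has alternatives sharing prefix 'num num'. Introduce C': C → num num C'
  Add: C' → C
  Add: C' → C g
  Add: C' → g B

Round 2: C' has alternatives sharing prefix 'C'. Introduce C'': C' → C C''
  Add: C'' → ε
  Add: C'' → g

No remaining common prefixes — done.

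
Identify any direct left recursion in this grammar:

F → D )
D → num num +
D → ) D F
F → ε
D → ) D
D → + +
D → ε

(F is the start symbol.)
F → D ): starts with D
D → num num +: starts with num
D → ) D F: starts with ')'
F → ε: starts with ε
D → ) D: starts with ')'
D → + +: starts with '+'
D → ε: starts with ε

No direct left recursion found.

Answer: No direct left recursion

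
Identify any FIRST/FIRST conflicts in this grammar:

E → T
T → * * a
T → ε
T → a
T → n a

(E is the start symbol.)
No FIRST/FIRST conflicts.

A FIRST/FIRST conflict occurs when two productions N → α and N → β for the same non-terminal have FIRST(α) ∩ FIRST(β) ≠ ∅ (with ε ∈ FIRST of a nullable right-hand side, so two nullable alternatives also conflict).

Productions for T:
  T → * * a: FIRST = { '*' }
  T → ε: FIRST = { ε }
  T → a: FIRST = { 'a' }
  T → n a: FIRST = { 'n' }
E has only one production, so no FIRST/FIRST conflict is possible there.

All alternatives of each non-terminal have pairwise disjoint FIRST sets.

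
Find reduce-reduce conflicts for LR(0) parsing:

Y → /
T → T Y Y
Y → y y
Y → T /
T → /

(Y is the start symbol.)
A reduce-reduce conflict occurs when an LR(0) state has two complete items [A → α .] and [B → β .] — both call for a reduction, and with no lookahead the parser cannot choose between them.

Augment with Y' → Y and build the canonical LR(0) collection (I0 = CLOSURE({[Y' → . Y]}), then GOTO on every symbol after a dot until no new states appear). It has 9 states:
  I0: { [T → . /], [T → . T Y Y], [Y → . /], [Y → . T /], [Y → . y y], [Y' → . Y] }  — shift
  I1: { [T → / .], [Y → / .] }  — 2 reduces
  I2: { [T → . /], [T → . T Y Y], [T → T . Y Y], [Y → . /], [Y → . T /], [Y → . y y], [Y → T . /] }  — shift
  I3: { [Y' → Y .] }  — accept
  I4: { [Y → y . y] }  — shift
  I5: { [Y → y y .] }  — reduce
  I6: { [T → / .], [Y → / .], [Y → T / .] }  — 3 reduces
  I7: { [T → . /], [T → . T Y Y], [T → T Y . Y], [Y → . /], [Y → . T /], [Y → . y y] }  — shift
  I8: { [T → T Y Y .] }  — reduce

I1 contains complete items [T → / .], [Y → / .] — reduce-reduce conflict.
I6 contains complete items [T → / .], [Y → / .], [Y → T / .] — reduce-reduce conflict.

Answer: Yes — I1: [T → / .] vs [Y → / .]; I6: [T → / .] vs [Y → / .]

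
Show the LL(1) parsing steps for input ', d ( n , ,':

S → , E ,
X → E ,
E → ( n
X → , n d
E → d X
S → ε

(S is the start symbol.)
LL(1) parsing maintains a stack (initially the start symbol over $) and the input. At each step: if the stack top is a terminal, match it against the current input token; if it is a non-terminal N, replace it with the RHS of M[N, lookahead] (the unique production whose predict set contains the lookahead).

Stack is shown with the top on the left.

Stack      Input          Action
--------------------------------
S $        , d ( n , , $  output S → , E ,
, E , $    , d ( n , , $  match ','
E , $      d ( n , , $    output E → d X
d X , $    d ( n , , $    match 'd'
X , $      ( n , , $      output X → E ,
E , , $    ( n , , $      output E → ( n
( n , , $  ( n , , $      match '('
n , , $    n , , $        match 'n'
, , $      , , $          match ','
, $        , $            match ','
$          $              accept

The string is accepted.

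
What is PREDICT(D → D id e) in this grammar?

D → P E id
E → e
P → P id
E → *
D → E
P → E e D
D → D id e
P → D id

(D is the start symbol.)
{ '*', 'e' }

PREDICT(D → D id e) = (FIRST(RHS) \ {ε}) ∪ (FOLLOW(D) if ε ∈ FIRST(RHS), i.e. RHS ⇒* ε)
FIRST(D) = { '*', 'e' }
FIRST(D id e) = { '*', 'e' }
ε ∉ FIRST(D id e), so FOLLOW(D) is not added.
PREDICT(D → D id e) = { '*', 'e' }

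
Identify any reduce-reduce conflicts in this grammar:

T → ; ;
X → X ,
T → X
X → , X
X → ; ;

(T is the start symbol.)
Yes — I6: [T → ; ; .] vs [X → ; ; .]

A reduce-reduce conflict occurs when an LR(0) state has two complete items [A → α .] and [B → β .] — both call for a reduction, and with no lookahead the parser cannot choose between them.

Augment with T' → T and build the canonical LR(0) collection (I0 = CLOSURE({[T' → . T]}), then GOTO on every symbol after a dot until no new states appear). It has 10 states:
  I0: { [T → . ; ;], [T → . X], [T' → . T], [X → . , X], [X → . ; ;], [X → . X ,] }  — shift
  I1: { [X → , . X], [X → . , X], [X → . ; ;], [X → . X ,] }  — shift
  I2: { [T → ; . ;], [X → ; . ;] }  — shift
  I3: { [T' → T .] }  — accept
  I4: { [T → X .], [X → X . ,] }  — shift, reduce
  I5: { [X → X , .] }  — reduce
  I6: { [T → ; ; .], [X → ; ; .] }  — 2 reduces
  I7: { [X → ; . ;] }  — shift
  I8: { [X → , X .], [X → X . ,] }  — shift, reduce
  I9: { [X → ; ; .] }  — reduce

I6 contains complete items [T → ; ; .], [X → ; ; .] — reduce-reduce conflict.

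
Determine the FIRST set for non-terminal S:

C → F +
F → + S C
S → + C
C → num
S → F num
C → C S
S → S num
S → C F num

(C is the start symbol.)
{ '+', 'num' }

To compute FIRST(S), examine every production with S on the left-hand side, reading each right-hand side left to right until a non-nullable symbol is reached.

FIRST sets of the other non-terminals involved (by the same procedure, iterated to a fixed point):
  FIRST(F) = { '+' }
  FIRST(C) = { '+', 'num' }

From S → + C:
  - '+' is a terminal: add '+' and stop
From S → F num:
  - F is a non-terminal: add FIRST(F) \ {ε} = { '+' }
    F is not nullable, so stop
From S → S num:
  - S is the symbol being defined: contributes nothing new
    S is not nullable, so stop
From S → C F num:
  - C is a non-terminal: add FIRST(C) \ {ε} = { '+', 'num' }
    C is not nullable, so stop

Collecting: FIRST(S) = { '+', 'num' }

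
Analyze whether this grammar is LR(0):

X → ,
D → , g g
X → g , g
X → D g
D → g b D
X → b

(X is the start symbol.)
A grammar is LR(0) if no state in the canonical LR(0) collection has:
  - both a shift item (dot before a terminal) and a complete item (shift-reduce conflict), or
  - two or more complete items (reduce-reduce conflict; the accept item [X' → X .] counts as a complete item here).

Augment with X' → X and build the canonical LR(0) collection (I0 = CLOSURE({[X' → . X]}), then GOTO on every symbol after a dot until no new states appear). It has 15 states:
  I0: { [D → . , g g], [D → . g b D], [X → . ,], [X → . D g], [X → . b], [X → . g , g], [X' → . X] }  — shift
  I1: { [D → , . g g], [X → , .] }  — shift, reduce
  I2: { [X → D . g] }  — shift
  I3: { [X' → X .] }  — accept
  I4: { [X → b .] }  — reduce
  I5: { [D → g . b D], [X → g . , g] }  — shift
  I6: { [X → g , . g] }  — shift
  I7: { [D → . , g g], [D → . g b D], [D → g b . D] }  — shift
  I8: { [D → , . g g] }  — shift
  I9: { [D → g b D .] }  — reduce
  I10: { [D → g . b D] }  — shift
  I11: { [D → , g . g] }  — shift
  I12: { [D → , g g .] }  — reduce
  I13: { [X → g , g .] }  — reduce
  I14: { [X → D g .] }  — reduce

Conflict in state I1:
  Shift-reduce conflict between [X → , .] and [D → , . g g]
So the grammar is NOT LR(0).

Answer: No. Shift-reduce conflict between [X → , .] and [D → , . g g]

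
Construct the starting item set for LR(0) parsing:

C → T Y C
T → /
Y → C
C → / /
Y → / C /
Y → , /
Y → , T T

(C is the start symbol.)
{ [C → . / /], [C → . T Y C], [C' → . C], [T → . /] }

First, augment the grammar with C' → C
I₀ = CLOSURE({ [C' → . C] }):
  [C' → . C] has the dot before C: add [C → . T Y C], [C → . / /]
  [C → . T Y C] has the dot before T: add [T → . /]
No further items can be added.

I₀ = { [C → . / /], [C → . T Y C], [C' → . C], [T → . /] }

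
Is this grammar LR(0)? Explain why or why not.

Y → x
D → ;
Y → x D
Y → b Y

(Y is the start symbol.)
A grammar is LR(0) if no state in the canonical LR(0) collection has:
  - both a shift item (dot before a terminal) and a complete item (shift-reduce conflict), or
  - two or more complete items (reduce-reduce conflict; the accept item [Y' → Y .] counts as a complete item here).

Augment with Y' → Y and build the canonical LR(0) collection (I0 = CLOSURE({[Y' → . Y]}), then GOTO on every symbol after a dot until no new states appear). It has 7 states:
  I0: { [Y → . b Y], [Y → . x D], [Y → . x], [Y' → . Y] }  — shift
  I1: { [Y' → Y .] }  — accept
  I2: { [Y → . b Y], [Y → . x D], [Y → . x], [Y → b . Y] }  — shift
  I3: { [D → . ;], [Y → x . D], [Y → x .] }  — shift, reduce
  I4: { [D → ; .] }  — reduce
  I5: { [Y → x D .] }  — reduce
  I6: { [Y → b Y .] }  — reduce

Conflict in state I3:
  Shift-reduce conflict between [Y → x .] and [D → . ;]
So the grammar is NOT LR(0).

Answer: No. Shift-reduce conflict between [Y → x .] and [D → . ;]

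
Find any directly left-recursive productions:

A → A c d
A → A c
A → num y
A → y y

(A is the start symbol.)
Direct left recursion occurs when N → N α for some non-terminal N (the right-hand side begins with the left-hand side itself).

A → A c d: LEFT RECURSIVE (starts with A)
A → A c: LEFT RECURSIVE (starts with A)
A → num y: starts with num
A → y y: starts with y

The grammar has direct left recursion on: A.

Answer: Yes, A is left-recursive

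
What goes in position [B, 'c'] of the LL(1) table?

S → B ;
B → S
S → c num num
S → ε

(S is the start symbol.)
To find M[B, 'c'], we find productions for B where 'c' is in the predict set (PREDICT(N → α) = (FIRST(α) \ {ε}) ∪ (FOLLOW(N) if α ⇒* ε)).

Relevant sets:
  FIRST(S) = { ';', 'c', ε }
  FOLLOW(B) = { ';' }

B → S: PREDICT = { ';', 'c' }
  'c' is in predict set, so this production goes in M[B, 'c']

M[B, 'c'] = B → S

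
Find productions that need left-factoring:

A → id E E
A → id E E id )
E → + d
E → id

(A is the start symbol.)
Left-factoring is needed when two productions for the same non-terminal
share a common prefix on the right-hand side.

Productions for A:
  A → id E E
  A → id E E id )
Productions for E:
  E → + d
  E → id

Found common prefix 'id E E' in productions for A

Answer: Yes, A has productions with common prefix 'id E E'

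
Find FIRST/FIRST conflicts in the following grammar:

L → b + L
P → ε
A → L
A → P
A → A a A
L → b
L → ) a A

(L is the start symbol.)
A FIRST/FIRST conflict occurs when two productions N → α and N → β for the same non-terminal have FIRST(α) ∩ FIRST(β) ≠ ∅ (with ε ∈ FIRST of a nullable right-hand side, so two nullable alternatives also conflict).

FIRST sets of the non-terminals at (or reachable through a nullable prefix from) the front of some alternative:
  FIRST(L) = { ')', 'b' }
  FIRST(P) = { ε }
  FIRST(A) = { ')', 'a', 'b', ε }

Productions for L:
  L → b + L: FIRST = { 'b' }
  L → b: FIRST = { 'b' }
  L → ) a A: FIRST = { ')' }
Productions for A:
  A → L: FIRST = { ')', 'b' }
  A → P: FIRST = { ε }
  A → A a A: FIRST = { ')', 'a', 'b' }
P has only one production, so no FIRST/FIRST conflict is possible there.

Conflict for L: L → b + L and L → b
  Overlap: { 'b' }
Conflict for A: A → L and A → A a A
  Overlap: { ')', 'b' }

Answer: Yes. L → b '+' L / L → b on { 'b' }; A → L / A → A a A on { ')', 'b' }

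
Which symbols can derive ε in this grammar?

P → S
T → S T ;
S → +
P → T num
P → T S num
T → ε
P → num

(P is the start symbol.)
A non-terminal is nullable if it can derive ε (the empty string): either it has an ε-production, or it has a production whose right-hand side consists entirely of nullable non-terminals.

ε-productions: T → ε
So T is immediately nullable.
No further non-terminal can be added: every production for the remaining non-terminals contains a terminal or a non-nullable non-terminal.
Nullable = { 'T' }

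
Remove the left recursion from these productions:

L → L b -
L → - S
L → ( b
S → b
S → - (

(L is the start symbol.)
L → - S L'
L → ( b L'
L' → b - L'
L' → ε
S → b
S → - (

L is directly left-recursive. The standard transformation for
  A → A α₁ | ... | A α_m | β₁ | ... | β_n
is
  A  → β₁ A' | ... | β_n A'
  A' → α₁ A' | ... | α_m A' | ε

L → - S becomes L → - S L'
L → ( b becomes L → ( b L'
L → L b - becomes L' → b - L'
Add L' → ε

Productions for other non-terminals are unchanged:
  S → b
  S → - (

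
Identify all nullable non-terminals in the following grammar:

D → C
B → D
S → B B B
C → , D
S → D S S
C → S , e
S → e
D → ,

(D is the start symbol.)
None

A non-terminal is nullable if it can derive ε (the empty string): either it has an ε-production, or it has a production whose right-hand side consists entirely of nullable non-terminals.

There are no ε-productions, so no non-terminal can derive ε.
No non-terminals are nullable.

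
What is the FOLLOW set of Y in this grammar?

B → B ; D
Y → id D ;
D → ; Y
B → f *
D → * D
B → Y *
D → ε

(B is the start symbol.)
To compute FOLLOW(Y), find every occurrence of Y on a right-hand side N → α Y β: add FIRST(β) \ {ε}, and if β is empty or nullable also add FOLLOW(N). Iterate to a fixed point.

In D → ; Y: Y is at the end, add FOLLOW(D)
In B → Y *: Y is followed by '*', add FIRST('*') \ {ε} = { '*' }

The FOLLOW sets referred to above (computed the same way, to a fixed point):
  FOLLOW(D) = { $, ';' }

Taking the union: FOLLOW(Y) = { $, '*', ';' }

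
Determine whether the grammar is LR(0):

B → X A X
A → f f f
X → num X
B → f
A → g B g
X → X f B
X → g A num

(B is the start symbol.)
A grammar is LR(0) if no state in the canonical LR(0) collection has:
  - both a shift item (dot before a terminal) and a complete item (shift-reduce conflict), or
  - two or more complete items (reduce-reduce conflict; the accept item [B' → B .] counts as a complete item here).

Augment with B' → B and build the canonical LR(0) collection (I0 = CLOSURE({[B' → . B]}), then GOTO on every symbol after a dot until no new states appear). It has 21 states:
  I0: { [B → . X A X], [B → . f], [B' → . B], [X → . X f B], [X → . g A num], [X → . num X] }  — shift
  I1: { [B' → B .] }  — accept
  I2: { [A → . f f f], [A → . g B g], [B → X . A X], [X → X . f B] }  — shift
  I3: { [B → f .] }  — reduce
  I4: { [A → . f f f], [A → . g B g], [X → g . A num] }  — shift
  I5: { [X → . X f B], [X → . g A num], [X → . num X], [X → num . X] }  — shift
  I6: { [X → X . f B], [X → num X .] }  — shift, reduce
  I7: { [B → . X A X], [B → . f], [X → . X f B], [X → . g A num], [X → . num X], [X → X f . B] }  — shift
  I8: { [X → X f B .] }  — reduce
  I9: { [X → g A . num] }  — shift
  I10: { [A → f . f f] }  — shift
  I11: { [A → g . B g], [B → . X A X], [B → . f], [X → . X f B], [X → . g A num], [X → . num X] }  — shift
  I12: { [A → g B . g] }  — shift
  I13: { [A → g B g .] }  — reduce
  I14: { [A → f f . f] }  — shift
  I15: { [A → f f f .] }  — reduce
  I16: { [X → g A num .] }  — reduce
  I17: { [B → X A . X], [X → . X f B], [X → . g A num], [X → . num X] }  — shift
  I18: { [A → f . f f], [B → . X A X], [B → . f], [X → . X f B], [X → . g A num], [X → . num X], [X → X f . B] }  — shift
  I19: { [A → f f . f], [B → f .] }  — shift, reduce
  I20: { [B → X A X .], [X → X . f B] }  — shift, reduce

Conflict in state I6:
  Shift-reduce conflict between [X → num X .] and [X → X . f B]
So the grammar is NOT LR(0).

Answer: No. Shift-reduce conflict between [X → num X .] and [X → X . f B]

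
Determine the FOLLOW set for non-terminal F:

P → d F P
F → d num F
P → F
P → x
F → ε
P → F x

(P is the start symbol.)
{ $, 'd', 'x' }

In P → d F P: F is followed by P, add FIRST(P) \ {ε} = { 'd', 'x' }
  P is nullable, so also add FOLLOW(P)
In F → d num F: F is at the end; this adds FOLLOW(F) to itself — nothing new
In P → F: F is at the end, add FOLLOW(P)
In P → F x: F is followed by x, add FIRST(x) \ {ε} = { 'x' }

The FOLLOW sets referred to above (computed the same way, to a fixed point):
  FOLLOW(P) = { $ }

Taking the union: FOLLOW(F) = { $, 'd', 'x' }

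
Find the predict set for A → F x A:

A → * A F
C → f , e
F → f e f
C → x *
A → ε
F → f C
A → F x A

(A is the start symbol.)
{ 'f' }

PREDICT(A → F x A) = (FIRST(RHS) \ {ε}) ∪ (FOLLOW(A) if ε ∈ FIRST(RHS), i.e. RHS ⇒* ε)
FIRST(F) = { 'f' }
FIRST(F x A) = { 'f' }
ε ∉ FIRST(F x A), so FOLLOW(A) is not added.
PREDICT(A → F x A) = { 'f' }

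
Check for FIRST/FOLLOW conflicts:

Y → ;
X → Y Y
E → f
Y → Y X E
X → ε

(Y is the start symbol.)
No FIRST/FOLLOW conflicts.

A FIRST/FOLLOW conflict occurs when a non-terminal N has a nullable alternative N → β (β ⇒* ε) and another alternative N → α with FIRST(α) ∩ FOLLOW(N) ≠ ∅: on such a lookahead the parser cannot decide between expanding α and letting N vanish via β.

Nullable non-terminals: X.
FIRST sets used below: FIRST(Y) = { ';' }

X: nullable alternative(s) X → ε; FOLLOW(X) = { 'f' }
  X → Y Y: FIRST \ {ε} = { ';' } — disjoint from FOLLOW(X)
  X → ε: FIRST \ {ε} = { } — this is the only nullable alternative, skip

E, Y have no nullable alternative, so no FIRST/FOLLOW check is needed there.

No FIRST/FOLLOW conflicts found.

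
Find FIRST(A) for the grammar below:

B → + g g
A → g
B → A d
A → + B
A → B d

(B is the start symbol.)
{ '+', 'g' }

To compute FIRST(A), examine every production with A on the left-hand side, reading each right-hand side left to right until a non-nullable symbol is reached.

FIRST sets of the other non-terminals involved (by the same procedure, iterated to a fixed point):
  FIRST(B) = { '+', 'g' }

From A → g:
  - g is a terminal: add 'g' and stop
From A → + B:
  - '+' is a terminal: add '+' and stop
From A → B d:
  - B is a non-terminal: add FIRST(B) \ {ε} = { '+', 'g' }
    B is not nullable, so stop

Collecting: FIRST(A) = { '+', 'g' }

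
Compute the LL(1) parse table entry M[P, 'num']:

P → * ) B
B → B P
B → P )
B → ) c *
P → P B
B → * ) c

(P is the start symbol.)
Empty (error entry)

To find M[P, 'num'], we find productions for P where 'num' is in the predict set (PREDICT(N → α) = (FIRST(α) \ {ε}) ∪ (FOLLOW(N) if α ⇒* ε)).

Relevant sets:
  FIRST(P) = { '*' }

P → * ) B: PREDICT = { '*' }
P → P B: PREDICT = { '*' }

M[P, 'num'] is empty (no production applies)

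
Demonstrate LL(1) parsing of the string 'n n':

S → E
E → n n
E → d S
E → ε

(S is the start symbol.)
LL(1) parsing maintains a stack (initially the start symbol over $) and the input. At each step: if the stack top is a terminal, match it against the current input token; if it is a non-terminal N, replace it with the RHS of M[N, lookahead] (the unique production whose predict set contains the lookahead).

Stack is shown with the top on the left.

Stack  Input  Action
--------------------
S $    n n $  output S → E
E $    n n $  output E → n n
n n $  n n $  match 'n'
n $    n $    match 'n'
$      $      accept

The string is accepted.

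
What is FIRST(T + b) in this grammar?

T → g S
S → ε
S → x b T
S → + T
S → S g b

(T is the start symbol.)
{ 'g' }

FIRST sets of the non-terminals involved (from the grammar, by fixed-point iteration):
  FIRST(T) = { 'g' }

To compute FIRST(T + b), process the symbols left to right:
Symbol T is a non-terminal. Add FIRST(T) \ {ε} = { 'g' }
T is not nullable (ε ∉ FIRST(T)), so stop here.
FIRST(T + b) = { 'g' }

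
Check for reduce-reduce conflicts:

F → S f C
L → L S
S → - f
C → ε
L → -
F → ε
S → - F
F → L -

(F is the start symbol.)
Augment with F' → F and build the canonical LR(0) collection (I0 = CLOSURE({[F' → . F]}), then GOTO on every symbol after a dot until no new states appear). It has 11 states:
  I0: { [F → . L -], [F → . S f C], [F → .], [F' → . F], [L → . -], [L → . L S], [S → . - F], [S → . - f] }  — shift, reduce
  I1: { [F → . L -], [F → . S f C], [F → .], [L → - .], [L → . -], [L → . L S], [S → - . F], [S → - . f], [S → . - F], [S → . - f] }  — shift, 2 reduces
  I2: { [F' → F .] }  — accept
  I3: { [F → L . -], [L → L . S], [S → . - F], [S → . - f] }  — shift
  I4: { [F → S . f C] }  — shift
  I5: { [C → .], [F → S f . C] }  — reduce
  I6: { [F → S f C .] }  — reduce
  I7: { [F → . L -], [F → . S f C], [F → .], [F → L - .], [L → . -], [L → . L S], [S → - . F], [S → - . f], [S → . - F], [S → . - f] }  — shift, 2 reduces
  I8: { [L → L S .] }  — reduce
  I9: { [S → - F .] }  — reduce
  I10: { [S → - f .] }  — reduce

I1 contains complete items [F → .], [L → - .] — reduce-reduce conflict.
I7 contains complete items [F → .], [F → L - .] — reduce-reduce conflict.

Answer: Yes — I1: [F → .] vs [L → - .]; I7: [F → .] vs [F → L - .]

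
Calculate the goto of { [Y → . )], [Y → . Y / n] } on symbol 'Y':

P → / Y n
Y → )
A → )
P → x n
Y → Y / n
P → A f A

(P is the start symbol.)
{ [Y → Y . / n] }

GOTO(I, 'Y') = CLOSURE({ [A → αX.β] : [A → α.Xβ] ∈ I, X = 'Y' })

Items with dot before 'Y', with the dot advanced:
  [Y → . Y / n] → [Y → Y . / n]
Closure adds nothing (no advanced item has the dot before a non-terminal).

GOTO = { [Y → Y . / n] }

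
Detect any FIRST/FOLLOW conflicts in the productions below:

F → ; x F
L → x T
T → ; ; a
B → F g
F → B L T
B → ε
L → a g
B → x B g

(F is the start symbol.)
Nullable non-terminals: B.
FIRST sets used below: FIRST(F) = { ';', 'a', 'x' }

B: nullable alternative(s) B → ε; FOLLOW(B) = { 'a', 'g', 'x' }
  B → F g: FIRST \ {ε} = { ';', 'a', 'x' } — overlaps FOLLOW(B) on { 'a', 'x' }: CONFLICT
  B → ε: FIRST \ {ε} = { } — this is the only nullable alternative, skip
  B → x B g: FIRST \ {ε} = { 'x' } — overlaps FOLLOW(B) on { 'x' }: CONFLICT

F, L, T have no nullable alternative, so no FIRST/FOLLOW check is needed there.

So the grammar has 2 FIRST/FOLLOW conflicts (marked CONFLICT above).

Answer: Yes. B → F g with FOLLOW(B) on { 'a', 'x' }; B → x B g with FOLLOW(B) on { 'x' }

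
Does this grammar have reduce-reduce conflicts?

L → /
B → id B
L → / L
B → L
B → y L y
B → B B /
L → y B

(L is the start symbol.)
Yes — I12: [B → B B / .] vs [L → / .]

A reduce-reduce conflict occurs when an LR(0) state has two complete items [A → α .] and [B → β .] — both call for a reduction, and with no lookahead the parser cannot choose between them.

Augment with L' → L and build the canonical LR(0) collection (I0 = CLOSURE({[L' → . L]}), then GOTO on every symbol after a dot until no new states appear). It has 14 states:
  I0: { [L → . / L], [L → . /], [L → . y B], [L' → . L] }  — shift
  I1: { [L → . / L], [L → . /], [L → . y B], [L → / . L], [L → / .] }  — shift, reduce
  I2: { [L' → L .] }  — accept
  I3: { [B → . B B /], [B → . L], [B → . id B], [B → . y L y], [L → . / L], [L → . /], [L → . y B], [L → y . B] }  — shift
  I4: { [B → . B B /], [B → . L], [B → . id B], [B → . y L y], [B → B . B /], [L → . / L], [L → . /], [L → . y B], [L → y B .] }  — shift, reduce
  I5: { [B → L .] }  — reduce
  I6: { [B → . B B /], [B → . L], [B → . id B], [B → . y L y], [B → id . B], [L → . / L], [L → . /], [L → . y B] }  — shift
  I7: { [B → . B B /], [B → . L], [B → . id B], [B → . y L y], [B → y . L y], [L → . / L], [L → . /], [L → . y B], [L → y . B] }  — shift
  I8: { [B → L .], [B → y L . y] }  — shift, reduce
  I9: { [B → y L y .] }  — reduce
  I10: { [B → . B B /], [B → . L], [B → . id B], [B → . y L y], [B → B . B /], [B → id B .], [L → . / L], [L → . /], [L → . y B] }  — shift, reduce
  I11: { [B → . B B /], [B → . L], [B → . id B], [B → . y L y], [B → B . B /], [B → B B . /], [L → . / L], [L → . /], [L → . y B] }  — shift
  I12: { [B → B B / .], [L → . / L], [L → . /], [L → . y B], [L → / . L], [L → / .] }  — shift, 2 reduces
  I13: { [L → / L .] }  — reduce

I12 contains complete items [B → B B / .], [L → / .] — reduce-reduce conflict.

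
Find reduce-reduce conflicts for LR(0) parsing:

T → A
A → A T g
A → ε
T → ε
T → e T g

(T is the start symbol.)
A reduce-reduce conflict occurs when an LR(0) state has two complete items [A → α .] and [B → β .] — both call for a reduction, and with no lookahead the parser cannot choose between them.

Augment with T' → T and build the canonical LR(0) collection (I0 = CLOSURE({[T' → . T]}), then GOTO on every symbol after a dot until no new states appear). It has 8 states:
  I0: { [A → . A T g], [A → .], [T → . A], [T → . e T g], [T → .], [T' → . T] }  — shift, 2 reduces
  I1: { [A → . A T g], [A → .], [A → A . T g], [T → . A], [T → . e T g], [T → .], [T → A .] }  — shift, 3 reduces
  I2: { [T' → T .] }  — accept
  I3: { [A → . A T g], [A → .], [T → . A], [T → . e T g], [T → .], [T → e . T g] }  — shift, 2 reduces
  I4: { [T → e T . g] }  — shift
  I5: { [T → e T g .] }  — reduce
  I6: { [A → A T . g] }  — shift
  I7: { [A → A T g .] }  — reduce

I0 contains complete items [A → .], [T → .] — reduce-reduce conflict.
I1 contains complete items [A → .], [T → .], [T → A .] — reduce-reduce conflict.
I3 contains complete items [A → .], [T → .] — reduce-reduce conflict.

Answer: Yes — I0: [A → .] vs [T → .]; I1: [A → .] vs [T → .]; I3: [A → .] vs [T → .]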